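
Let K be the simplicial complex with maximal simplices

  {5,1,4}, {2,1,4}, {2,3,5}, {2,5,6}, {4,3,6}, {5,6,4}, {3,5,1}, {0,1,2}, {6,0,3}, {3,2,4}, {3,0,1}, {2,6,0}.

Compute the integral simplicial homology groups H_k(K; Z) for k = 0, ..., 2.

H_0 = Z,  H_1 = Z_2,  H_2 = 0.

Fix the vertex order 0 < 1 < 2 < 3 < 4 < 5 < 6 and write every simplex with vertices in increasing order. Then dim K = 2 and the simplices of K are:

  0-simplices (7): [0], [1], [2], [3], [4], [5], [6]
  1-simplices (18): [0,1], [0,2], [0,3], [0,6], [1,2], [1,3], [1,4], [1,5], [2,3], [2,4], [2,5], [2,6], [3,4], [3,5], [3,6], [4,5], [4,6], [5,6]
  2-simplices (12): [0,1,2], [0,1,3], [0,2,6], [0,3,6], [1,2,4], [1,3,5], [1,4,5], [2,3,4], [2,3,5], [2,5,6], [3,4,6], [4,5,6]

so the chain groups are C_0 ≅ Z^7, C_1 ≅ Z^18, C_2 ≅ Z^12.

∂_1: C_1 → C_0 is given by ∂[p,q] = [q] − [p].
As a 7×18 matrix over Z this has rank 6, with invariant factors (1,1,1,1,1,1).

The boundary map ∂_2: C_2 → C_1 sends each 2-simplex [p,q,r] to [q,r] − [p,r] + [p,q]. For instance
  ∂[1,4,5] = [4,5] − [1,5] + [1,4],
  ∂[1,3,5] = [3,5] − [1,5] + [1,3].
The 18×12 boundary matrix has rank 12 and Smith normal form diag(1,1,1,1,1,1,1,1,1,1,1,2).

Reading off H_k = ker ∂_k / im ∂_{k+1}:

  H_0: rank C_0 − rank ∂_1 = 7 − 6 = 1, and the invariant factors of ∂_1 are all 1, so H_0 = Z.
  H_1: rank ker ∂_1 − rank ∂_2 = (18 − 6) − 12 = 0, and ∂_2 has invariant factor 2 > 1, so H_1 = Z_2.
  H_2: rank ker ∂_2 − rank ∂_3 = (12 − 12) − 0 = 0, and there is no ∂_3, so H_2 = 0.

As a check, the Euler characteristic is 7 − 18 + 12 = 1, which agrees with 1 − 0 + 0 = 1.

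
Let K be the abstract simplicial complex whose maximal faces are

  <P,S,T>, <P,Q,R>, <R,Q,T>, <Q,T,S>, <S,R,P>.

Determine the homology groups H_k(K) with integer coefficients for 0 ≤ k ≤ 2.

H_0 = Z,  H_1 = Z,  H_2 = 0.

We work with the vertex ordering P < Q < R < S < T. The simplices of K, each written with vertices in increasing order, are:

  0-simplices (5): P, Q, R, S, T
  1-simplices (10): PQ, PR, PS, PT, QR, QS, QT, RS, RT, ST
  2-simplices (5): PQR, PRS, PST, QRT, QST

Hence C_0 ≅ Z^5, C_1 ≅ Z^10, C_2 ≅ Z^5.

∂_1: C_1 → C_0 is given by ∂[p,q] = [q] − [p].
As a 5×10 matrix over Z this has rank 4, with invariant factors (1,1,1,1).

Boundary ∂_2: C_2 → C_1 sends each 2-simplex [p,q,r] to [q,r] − [p,r] + [p,q]. For instance
  ∂PRS = RS − PS + PR,
  ∂QST = ST − QT + QS.
As a 10×5 matrix over Z this has rank 5, with invariant factors (1,1,1,1,1).

Now H_k = ker ∂_k / im ∂_{k+1}, so:

  H_0: rank C_0 − rank ∂_1 = 5 − 4 = 1, and the invariant factors of ∂_1 are all 1, so H_0 = Z.
  H_1: rank ker ∂_1 − rank ∂_2 = (10 − 4) − 5 = 1, and the invariant factors of ∂_2 are all 1, so H_1 = Z.
  H_2: rank ker ∂_2 − rank ∂_3 = (5 − 5) − 0 = 0, and there is no ∂_3, so H_2 = 0.

(K is a triangulation of the Möbius band.)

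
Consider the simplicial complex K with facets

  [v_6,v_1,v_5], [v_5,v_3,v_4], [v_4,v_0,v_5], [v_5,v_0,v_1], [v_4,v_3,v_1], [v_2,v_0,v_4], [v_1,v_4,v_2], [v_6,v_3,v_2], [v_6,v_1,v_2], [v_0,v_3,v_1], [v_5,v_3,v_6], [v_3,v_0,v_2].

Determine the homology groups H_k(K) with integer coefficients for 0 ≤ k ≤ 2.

Take the total order v_0 < v_1 < v_2 < v_3 < v_4 < v_5 < v_6 on the vertex set. Then K (dimension 2) consists of the simplices:

  0-simplices (7): [v_0], [v_1], [v_2], [v_3], [v_4], [v_5], [v_6]
  1-simplices (18): (18 of them)
  2-simplices (12): (12 of them)

so the chain groups are C_0 ≅ Z^7, C_1 ≅ Z^18, C_2 ≅ Z^12.

∂_1: C_1 → C_0 sends each edge [p,q] (with p < q) to q − p. For instance
  ∂[v_2,v_6] = [v_6] − [v_2].
This gives a 7×18 integer matrix of rank 6; reducing to Smith normal form yields diagonal entries (1,1,1,1,1,1).

∂_2: C_2 → C_1 sends each 2-simplex [p,q,r] to [q,r] − [p,r] + [p,q]. For instance
  ∂[v_0,v_1,v_3] = [v_1,v_3] − [v_0,v_3] + [v_0,v_1],
  ∂[v_3,v_5,v_6] = [v_5,v_6] − [v_3,v_6] + [v_3,v_5].
This gives a 18×12 integer matrix of rank 12; reducing to Smith normal form yields diagonal entries (1,1,1,1,1,1,1,1,1,1,1,2).

Now H_k = ker ∂_k / im ∂_{k+1}, so:

  H_0: rank C_0 − rank ∂_1 = 7 − 6 = 1, and the invariant factors of ∂_1 are all 1, so H_0 ≅ Z.
  H_1: rank ker ∂_1 − rank ∂_2 = (18 − 6) − 12 = 0, and ∂_2 has invariant factor 2 > 1, so H_1 ≅ Z/2.
  H_2: rank ker ∂_2 − rank ∂_3 = (12 − 12) − 0 = 0, and there is no ∂_3, so H_2 ≅ 0.

H_0 ≅ Z,  H_1 ≅ Z/2,  H_2 = 0.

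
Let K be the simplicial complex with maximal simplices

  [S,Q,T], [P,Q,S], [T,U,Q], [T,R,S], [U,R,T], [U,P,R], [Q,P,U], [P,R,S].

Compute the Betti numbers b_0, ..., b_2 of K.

K has 6 vertices, 12 edges, 8 triangles.
rank ∂_0 = 0, rank ∂_1 = 5 ⇒ b_0 = 6 − 0 − 5 = 1; all invariant factors of ∂_1 are 1 so no torsion. So H_0 = Z.
rank ∂_1 = 5, rank ∂_2 = 7 ⇒ b_1 = 12 − 5 − 7 = 0; all invariant factors of ∂_2 are 1 so no torsion. So H_1 = 0.
rank ∂_2 = 7, rank ∂_3 = 0 ⇒ b_2 = 8 − 7 − 0 = 1. So H_2 = Z.

b_0 = 1, b_1 = 0, b_2 = 1.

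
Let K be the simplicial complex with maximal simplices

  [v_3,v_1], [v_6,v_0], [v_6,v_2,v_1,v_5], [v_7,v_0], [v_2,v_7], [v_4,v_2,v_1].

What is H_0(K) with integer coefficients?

We work with the vertex ordering v_0 < v_1 < v_2 < v_3 < v_4 < v_5 < v_6 < v_7. The simplices of K, each written with vertices in increasing order, are:

  0-simplices (8): [v_0], [v_1], [v_2], [v_3], [v_4], [v_5], [v_6], [v_7]
  1-simplices (12): [v_0,v_6], [v_0,v_7], [v_1,v_2], [v_1,v_3], [v_1,v_4], [v_1,v_5], [v_1,v_6], [v_2,v_4], [v_2,v_5], [v_2,v_6], [v_2,v_7], [v_5,v_6]
  2-simplices (5): [v_1,v_2,v_4], [v_1,v_2,v_5], [v_1,v_2,v_6], [v_1,v_5,v_6], [v_2,v_5,v_6]
  3-simplices (1): [v_1,v_2,v_5,v_6]

so the chain groups are C_0 ≅ Z^8, C_1 ≅ Z^12, C_2 ≅ Z^5, C_3 ≅ Z^1.

Boundary ∂_1: C_1 → C_0 is given by ∂[p,q] = [q] − [p]. For instance
  ∂[v_1,v_6] = [v_6] − [v_1].
As a 8×12 matrix over Z this has rank 7, with invariant factors (1,1,1,1,1,1,1).

∂_2: C_2 → C_1 acts by ∂[p,q,r] = [q,r] − [p,r] + [p,q]. For instance
  ∂[v_2,v_5,v_6] = [v_5,v_6] − [v_2,v_6] + [v_2,v_5],
  ∂[v_1,v_5,v_6] = [v_5,v_6] − [v_1,v_6] + [v_1,v_5].
This gives a 12×5 integer matrix of rank 4; reducing to Smith normal form yields diagonal entries (1,1,1,1).

Boundary ∂_3: C_3 → C_2 sends each 3-simplex σ to the alternating sum Σ_i (−1)^i (σ with its i-th vertex removed). For instance
  ∂[v_1,v_2,v_5,v_6] = [v_2,v_5,v_6] − [v_1,v_5,v_6] + [v_1,v_2,v_6] − [v_1,v_2,v_5].
This gives a 5×1 integer matrix of rank 1; reducing to Smith normal form yields diagonal entries (1).

Computing H_k = (kernel of ∂_k) / (image of ∂_{k+1}):

  H_0: rank C_0 − rank ∂_1 = 8 − 7 = 1, and the invariant factors of ∂_1 are all 1, so H_0 = Z.

H_0 ≅ Z.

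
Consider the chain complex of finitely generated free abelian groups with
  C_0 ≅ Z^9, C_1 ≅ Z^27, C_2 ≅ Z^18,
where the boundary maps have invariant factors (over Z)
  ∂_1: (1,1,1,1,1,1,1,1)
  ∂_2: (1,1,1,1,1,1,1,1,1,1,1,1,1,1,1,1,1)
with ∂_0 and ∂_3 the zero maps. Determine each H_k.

H_0: b_0 = 9 − 0 − 8 = 1; torsion from ∂_1 factors > 1: none. So H_0 ≅ Z.
H_1: b_1 = 27 − 8 − 17 = 2; torsion from ∂_2 factors > 1: none. So H_1 ≅ Z^2.
H_2: b_2 = 18 − 17 − 0 = 1; torsion from ∂_3 factors > 1: none. So H_2 ≅ Z.

H_0 ≅ Z,  H_1 ≅ Z^2,  H_2 ≅ Z.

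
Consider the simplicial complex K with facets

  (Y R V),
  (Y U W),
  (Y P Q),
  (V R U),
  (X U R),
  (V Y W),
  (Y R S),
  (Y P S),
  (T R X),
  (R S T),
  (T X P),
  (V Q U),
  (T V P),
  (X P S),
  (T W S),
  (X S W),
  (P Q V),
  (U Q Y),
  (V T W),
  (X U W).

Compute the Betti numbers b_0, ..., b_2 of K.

b_0 = 1, b_1 = 1, b_2 = 0.

We work with the vertex ordering P < Q < R < S < T < U < V < W < X < Y. The simplices of K, each written with vertices in increasing order, are:

  0-simplices (10): P, Q, R, S, T, U, V, W, X, Y
  1-simplices (30): PQ, PS, PT, PV, PX, PY, QU, QV, QY, RS, RT, RU, RV, RX, RY, ST, SW, SX, SY, TV, TW, TX, UV, UW, UX, UY, VW, VY, WX, WY
  2-simplices (20): PQV, PQY, PSX, PSY, PTV, PTX, QUV, QUY, RST, RSY, RTX, RUV, RUX, RVY, STW, SWX, TVW, UWX, UWY, VWY

giving chain groups C_0 ≅ Z^10, C_1 ≅ Z^30, C_2 ≅ Z^20.

Boundary ∂_1: C_1 → C_0 maps an edge to its endpoints' difference, ∂[p,q] = q − p.
The 10×30 boundary matrix has rank 9 and Smith normal form diag(1,1,1,1,1,1,1,1,1).

∂_2: C_2 → C_1 maps a triangle to the signed sum of its edges. For instance
  ∂VWY = WY − VY + VW,
  ∂RST = ST − RT + RS.
The resulting 30×20 matrix has rank 20, and its Smith normal form has invariant factors (1,1,1,1,1,1,1,1,1,1,1,1,1,1,1,1,1,1,1,2).

Computing H_k = (kernel of ∂_k) / (image of ∂_{k+1}):

  H_0: rank C_0 − rank ∂_1 = 10 − 9 = 1, and the invariant factors of ∂_1 are all 1, so H_0 = Z.
  H_1: rank ker ∂_1 − rank ∂_2 = (30 − 9) − 20 = 1, and ∂_2 has invariant factor 2 > 1, so H_1 = Z ⊕ Z/2.
  H_2: rank ker ∂_2 − rank ∂_3 = (20 − 20) − 0 = 0, and there is no ∂_3, so H_2 = 0.

As a check, the Euler characteristic is 10 − 30 + 20 = 0, which agrees with 1 − 1 + 0 = 0.

Hence the Betti numbers are b_0 = 1, b_1 = 1, b_2 = 0.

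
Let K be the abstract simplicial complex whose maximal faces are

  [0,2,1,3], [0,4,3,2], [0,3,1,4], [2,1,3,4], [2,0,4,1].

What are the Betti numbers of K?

Fix the vertex order 0 < 1 < 2 < 3 < 4 and write every simplex with vertices in increasing order. Then dim K = 3 and the simplices of K are:

  0-simplices (5): [0], [1], [2], [3], [4]
  1-simplices (10): [0,1], [0,2], [0,3], [0,4], [1,2], [1,3], [1,4], [2,3], [2,4], [3,4]
  2-simplices (10): [0,1,2], [0,1,3], [0,1,4], [0,2,3], [0,2,4], [0,3,4], [1,2,3], [1,2,4], [1,3,4], [2,3,4]
  3-simplices (5): [0,1,2,3], [0,1,2,4], [0,1,3,4], [0,2,3,4], [1,2,3,4]

Hence C_0 ≅ Z^5, C_1 ≅ Z^10, C_2 ≅ Z^10, C_3 ≅ Z^5.

The boundary map ∂_1: C_1 → C_0 sends each edge [p,q] (with p < q) to q − p.
The resulting 5×10 matrix has rank 4, and its Smith normal form has invariant factors (1,1,1,1).

Boundary ∂_2: C_2 → C_1 sends each 2-simplex [p,q,r] to [q,r] − [p,r] + [p,q]. For instance
  ∂[0,2,3] = [2,3] − [0,3] + [0,2],
  ∂[0,3,4] = [3,4] − [0,4] + [0,3].
As a 10×10 matrix over Z this has rank 6, with invariant factors (1,1,1,1,1,1).

The boundary map ∂_3: C_3 → C_2 sends each 3-simplex σ to the alternating sum Σ_i (−1)^i (σ with its i-th vertex removed). For instance
  ∂[0,1,3,4] = [1,3,4] − [0,3,4] + [0,1,4] − [0,1,3],
  ∂[0,2,3,4] = [2,3,4] − [0,3,4] + [0,2,4] − [0,2,3].
As a 10×5 matrix over Z this has rank 4, with invariant factors (1,1,1,1).

Reading off H_k = ker ∂_k / im ∂_{k+1}:

  H_0: rank C_0 − rank ∂_1 = 5 − 4 = 1, and the invariant factors of ∂_1 are all 1, so H_0 ≅ Z.
  H_1: rank ker ∂_1 − rank ∂_2 = (10 − 4) − 6 = 0, and the invariant factors of ∂_2 are all 1, so H_1 ≅ 0.
  H_2: rank ker ∂_2 − rank ∂_3 = (10 − 6) − 4 = 0, and the invariant factors of ∂_3 are all 1, so H_2 ≅ 0.
  H_3: rank ker ∂_3 − rank ∂_4 = (5 − 4) − 0 = 1, and there is no ∂_4, so H_3 ≅ Z.

(K is a triangulation of the 3-sphere S^3.)

Hence the Betti numbers are b_0 = 1, b_1 = 0, b_2 = 0, b_3 = 1.

b_0 = 1, b_1 = 0, b_2 = 0, b_3 = 1.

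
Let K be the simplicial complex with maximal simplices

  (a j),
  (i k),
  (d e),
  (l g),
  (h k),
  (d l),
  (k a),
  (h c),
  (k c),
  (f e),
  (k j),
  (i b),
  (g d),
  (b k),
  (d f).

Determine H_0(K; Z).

H_0 = Z^2.

K has 12 vertices, 15 edges.
rank ∂_0 = 0, rank ∂_1 = 10 ⇒ b_0 = 12 − 0 − 10 = 2; all invariant factors of ∂_1 are 1 so no torsion. So H_0 ≅ Z^2.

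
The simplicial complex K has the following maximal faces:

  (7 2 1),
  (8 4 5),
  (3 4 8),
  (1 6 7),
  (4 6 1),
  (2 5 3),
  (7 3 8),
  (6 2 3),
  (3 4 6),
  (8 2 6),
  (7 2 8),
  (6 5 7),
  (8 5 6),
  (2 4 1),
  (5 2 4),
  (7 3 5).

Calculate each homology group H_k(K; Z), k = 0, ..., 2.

Order the vertices as 1 < 2 < 3 < 4 < 5 < 6 < 7 < 8. Listing each simplex with vertices in this order, K has dimension 2 with simplices:

  0-simplices (8): [1], [2], [3], [4], [5], [6], [7], [8]
  1-simplices (24): (24 of them)
  2-simplices (16): [1,2,4], [1,2,7], [1,4,6], [1,6,7], [2,3,5], [2,3,6], [2,4,5], [2,6,8], [2,7,8], [3,4,6], [3,4,8], [3,5,7], [3,7,8], [4,5,8], [5,6,7], [5,6,8]

so the chain groups are C_0 ≅ Z^8, C_1 ≅ Z^24, C_2 ≅ Z^16.

Boundary ∂_1: C_1 → C_0 is given by ∂[p,q] = [q] − [p]. For instance
  ∂[1,2] = [2] − [1].
The 8×24 boundary matrix has rank 7 and Smith normal form diag(1,1,1,1,1,1,1).

The boundary map ∂_2: C_2 → C_1 sends each 2-simplex [p,q,r] to [q,r] − [p,r] + [p,q]. For instance
  ∂[1,2,7] = [2,7] − [1,7] + [1,2],
  ∂[2,7,8] = [7,8] − [2,8] + [2,7].
The 24×16 boundary matrix has rank 15 and Smith normal form diag(1,1,1,1,1,1,1,1,1,1,1,1,1,1,1).

Reading off H_k = ker ∂_k / im ∂_{k+1}:

  H_0: rank C_0 − rank ∂_1 = 8 − 7 = 1, and the invariant factors of ∂_1 are all 1, so H_0 ≅ Z.
  H_1: rank ker ∂_1 − rank ∂_2 = (24 − 7) − 15 = 2, and the invariant factors of ∂_2 are all 1, so H_1 ≅ Z^2.
  H_2: rank ker ∂_2 − rank ∂_3 = (16 − 15) − 0 = 1, and there is no ∂_3, so H_2 ≅ Z.

H_0 ≅ Z,  H_1 ≅ Z^2,  H_2 ≅ Z.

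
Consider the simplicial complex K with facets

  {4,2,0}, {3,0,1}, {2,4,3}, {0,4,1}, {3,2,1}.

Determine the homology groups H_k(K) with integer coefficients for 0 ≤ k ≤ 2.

H_0 = Z,  H_1 = Z,  H_2 = 0.

Take the total order 0 < 1 < 2 < 3 < 4 on the vertex set. Then K (dimension 2) consists of the simplices:

  0-simplices (5): [0], [1], [2], [3], [4]
  1-simplices (10): [0,1], [0,2], [0,3], [0,4], [1,2], [1,3], [1,4], [2,3], [2,4], [3,4]
  2-simplices (5): [0,1,3], [0,1,4], [0,2,4], [1,2,3], [2,3,4]

so the chain groups are C_0 ≅ Z^5, C_1 ≅ Z^10, C_2 ≅ Z^5.

∂_1: C_1 → C_0 is given by ∂[p,q] = [q] − [p].
This gives a 5×10 integer matrix of rank 4; reducing to Smith normal form yields diagonal entries (1,1,1,1).

∂_2: C_2 → C_1 sends each 2-simplex [p,q,r] to [q,r] − [p,r] + [p,q]. For instance
  ∂[0,1,4] = [1,4] − [0,4] + [0,1],
  ∂[2,3,4] = [3,4] − [2,4] + [2,3].
The 10×5 boundary matrix has rank 5 and Smith normal form diag(1,1,1,1,1).

From H_k ≅ ker(∂_k) / im(∂_{k+1}) we obtain:

  H_0: rank C_0 − rank ∂_1 = 5 − 4 = 1, and the invariant factors of ∂_1 are all 1, so H_0 = Z.
  H_1: rank ker ∂_1 − rank ∂_2 = (10 − 4) − 5 = 1, and the invariant factors of ∂_2 are all 1, so H_1 = Z.
  H_2: rank ker ∂_2 − rank ∂_3 = (5 − 5) − 0 = 0, and there is no ∂_3, so H_2 = 0.

As a check, the Euler characteristic is 5 − 10 + 5 = 0, which agrees with 1 − 1 + 0 = 0.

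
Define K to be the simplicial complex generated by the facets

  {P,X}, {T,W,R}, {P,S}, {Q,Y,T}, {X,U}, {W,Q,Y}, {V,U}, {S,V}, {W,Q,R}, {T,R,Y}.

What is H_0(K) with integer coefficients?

H_0 ≅ Z^2.

K has 10 vertices, 15 edges, 5 triangles.
rank ∂_0 = 0, rank ∂_1 = 8 ⇒ b_0 = 10 − 0 − 8 = 2; all invariant factors of ∂_1 are 1 so no torsion. So H_0 ≅ Z^2.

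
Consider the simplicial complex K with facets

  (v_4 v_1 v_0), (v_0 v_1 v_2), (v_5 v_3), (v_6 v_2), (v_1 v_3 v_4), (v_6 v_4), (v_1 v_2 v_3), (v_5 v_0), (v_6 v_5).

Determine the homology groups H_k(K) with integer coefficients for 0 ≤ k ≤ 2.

Fix the vertex order v_0 < v_1 < v_2 < v_3 < v_4 < v_5 < v_6 and write every simplex with vertices in increasing order. Then dim K = 2 and the simplices of K are:

  0-simplices (7): [v_0], [v_1], [v_2], [v_3], [v_4], [v_5], [v_6]
  1-simplices (13): [v_0,v_1], [v_0,v_2], [v_0,v_4], [v_0,v_5], [v_1,v_2], [v_1,v_3], [v_1,v_4], [v_2,v_3], [v_2,v_6], [v_3,v_4], [v_3,v_5], [v_4,v_6], [v_5,v_6]
  2-simplices (4): [v_0,v_1,v_2], [v_0,v_1,v_4], [v_1,v_2,v_3], [v_1,v_3,v_4]

Hence C_0 ≅ Z^7, C_1 ≅ Z^13, C_2 ≅ Z^4.

Boundary ∂_1: C_1 → C_0 is given by ∂[p,q] = [q] − [p]. For instance
  ∂[v_3,v_4] = [v_4] − [v_3].
This gives a 7×13 integer matrix of rank 6; reducing to Smith normal form yields diagonal entries (1,1,1,1,1,1).

∂_2: C_2 → C_1 maps a triangle to the signed sum of its edges. For instance
  ∂[v_0,v_1,v_2] = [v_1,v_2] − [v_0,v_2] + [v_0,v_1],
  ∂[v_0,v_1,v_4] = [v_1,v_4] − [v_0,v_4] + [v_0,v_1].
The 13×4 boundary matrix has rank 4 and Smith normal form diag(1,1,1,1).

Reading off H_k = ker ∂_k / im ∂_{k+1}:

  H_0: rank C_0 − rank ∂_1 = 7 − 6 = 1, and the invariant factors of ∂_1 are all 1, so H_0 = Z.
  H_1: rank ker ∂_1 − rank ∂_2 = (13 − 6) − 4 = 3, and the invariant factors of ∂_2 are all 1, so H_1 = Z^3.
  H_2: rank ker ∂_2 − rank ∂_3 = (4 − 4) − 0 = 0, and there is no ∂_3, so H_2 = 0.

H_0 ≅ Z,  H_1 ≅ Z^3,  H_2 = 0.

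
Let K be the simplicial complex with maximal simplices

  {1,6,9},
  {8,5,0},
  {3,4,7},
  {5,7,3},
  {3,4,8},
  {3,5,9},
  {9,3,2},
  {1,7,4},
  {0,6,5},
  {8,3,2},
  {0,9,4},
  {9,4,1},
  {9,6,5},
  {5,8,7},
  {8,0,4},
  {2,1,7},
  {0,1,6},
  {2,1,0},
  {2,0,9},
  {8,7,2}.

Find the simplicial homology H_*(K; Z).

H_0 = Z,  H_1 = Z × Z/2,  H_2 = 0.

Fix the vertex order 0 < 1 < 2 < 3 < 4 < 5 < 6 < 7 < 8 < 9 and write every simplex with vertices in increasing order. Then dim K = 2 and the simplices of K are:

  0-simplices (10): [0], [1], [2], [3], [4], [5], [6], [7], [8], [9]
  1-simplices (30): (30 of them)
  2-simplices (20): (20 of them)

giving chain groups C_0 ≅ Z^10, C_1 ≅ Z^30, C_2 ≅ Z^20.

Boundary ∂_1: C_1 → C_0 sends each edge [p,q] (with p < q) to q − p. For instance
  ∂[3,8] = [8] − [3].
The 10×30 boundary matrix has rank 9 and Smith normal form diag(1,1,1,1,1,1,1,1,1).

Boundary ∂_2: C_2 → C_1 maps a triangle to the signed sum of its edges. For instance
  ∂[3,5,7] = [5,7] − [3,7] + [3,5],
  ∂[2,3,9] = [3,9] − [2,9] + [2,3].
This gives a 30×20 integer matrix of rank 20; reducing to Smith normal form yields diagonal entries (1,1,1,1,1,1,1,1,1,1,1,1,1,1,1,1,1,1,1,2).

Now H_k = ker ∂_k / im ∂_{k+1}, so:

  H_0: rank C_0 − rank ∂_1 = 10 − 9 = 1, and the invariant factors of ∂_1 are all 1, so H_0 = Z.
  H_1: rank ker ∂_1 − rank ∂_2 = (30 − 9) − 20 = 1, and ∂_2 has invariant factor 2 > 1, so H_1 = Z × Z/2.
  H_2: rank ker ∂_2 − rank ∂_3 = (20 − 20) − 0 = 0, and there is no ∂_3, so H_2 = 0.

As a check, the Euler characteristic is 10 − 30 + 20 = 0, which agrees with 1 − 1 + 0 = 0.
(K is a triangulation of the Klein bottle.)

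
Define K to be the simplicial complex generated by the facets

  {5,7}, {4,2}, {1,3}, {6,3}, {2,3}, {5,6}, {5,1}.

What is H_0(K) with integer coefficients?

H_0 ≅ Z.

Order the vertices as 1 < 2 < 3 < 4 < 5 < 6 < 7. Listing each simplex with vertices in this order, K has dimension 1 with simplices:

  0-simplices (7): [1], [2], [3], [4], [5], [6], [7]
  1-simplices (7): [1,3], [1,5], [2,3], [2,4], [3,6], [5,6], [5,7]

Hence C_0 ≅ Z^7, C_1 ≅ Z^7.

Boundary ∂_1: C_1 → C_0 sends each edge [p,q] (with p < q) to q − p. For instance
  ∂[2,3] = [3] − [2].
This gives a 7×7 integer matrix of rank 6; reducing to Smith normal form yields diagonal entries (1,1,1,1,1,1).

From H_k ≅ ker(∂_k) / im(∂_{k+1}) we obtain:

  H_0: rank C_0 − rank ∂_1 = 7 − 6 = 1, and the invariant factors of ∂_1 are all 1, so H_0 ≅ Z.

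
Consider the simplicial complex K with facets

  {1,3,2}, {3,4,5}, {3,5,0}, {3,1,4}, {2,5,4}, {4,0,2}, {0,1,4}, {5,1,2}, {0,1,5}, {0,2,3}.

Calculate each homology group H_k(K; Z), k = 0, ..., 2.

H_0 ≅ Z,  H_1 ≅ Z/2,  H_2 = 0.

Fix the vertex order 0 < 1 < 2 < 3 < 4 < 5 and write every simplex with vertices in increasing order. Then dim K = 2 and the simplices of K are:

  0-simplices (6): [0], [1], [2], [3], [4], [5]
  1-simplices (15): [0,1], [0,2], [0,3], [0,4], [0,5], [1,2], [1,3], [1,4], [1,5], [2,3], [2,4], [2,5], [3,4], [3,5], [4,5]
  2-simplices (10): [0,1,4], [0,1,5], [0,2,3], [0,2,4], [0,3,5], [1,2,3], [1,2,5], [1,3,4], [2,4,5], [3,4,5]

so the chain groups are C_0 ≅ Z^6, C_1 ≅ Z^15, C_2 ≅ Z^10.

∂_1: C_1 → C_0 is given by ∂[p,q] = [q] − [p].
The 6×15 boundary matrix has rank 5 and Smith normal form diag(1,1,1,1,1).

∂_2: C_2 → C_1 sends each 2-simplex [p,q,r] to [q,r] − [p,r] + [p,q]. For instance
  ∂[1,3,4] = [3,4] − [1,4] + [1,3],
  ∂[0,2,4] = [2,4] − [0,4] + [0,2].
This gives a 15×10 integer matrix of rank 10; reducing to Smith normal form yields diagonal entries (1,1,1,1,1,1,1,1,1,2).

Now H_k = ker ∂_k / im ∂_{k+1}, so:

  H_0: rank C_0 − rank ∂_1 = 6 − 5 = 1, and the invariant factors of ∂_1 are all 1, so H_0 = Z.
  H_1: rank ker ∂_1 − rank ∂_2 = (15 − 5) − 10 = 0, and ∂_2 has invariant factor 2 > 1, so H_1 = Z/2.
  H_2: rank ker ∂_2 − rank ∂_3 = (10 − 10) − 0 = 0, and there is no ∂_3, so H_2 = 0.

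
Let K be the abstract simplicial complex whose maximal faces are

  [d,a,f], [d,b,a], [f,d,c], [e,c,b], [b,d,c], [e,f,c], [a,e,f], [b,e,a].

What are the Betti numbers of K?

b_0 = 1, b_1 = 0, b_2 = 1.

K has 6 vertices, 12 edges, 8 triangles.
rank ∂_0 = 0, rank ∂_1 = 5 ⇒ b_0 = 6 − 0 − 5 = 1; all invariant factors of ∂_1 are 1 so no torsion. So H_0 ≅ Z.
rank ∂_1 = 5, rank ∂_2 = 7 ⇒ b_1 = 12 − 5 − 7 = 0; all invariant factors of ∂_2 are 1 so no torsion. So H_1 ≅ 0.
rank ∂_2 = 7, rank ∂_3 = 0 ⇒ b_2 = 8 − 7 − 0 = 1. So H_2 ≅ Z.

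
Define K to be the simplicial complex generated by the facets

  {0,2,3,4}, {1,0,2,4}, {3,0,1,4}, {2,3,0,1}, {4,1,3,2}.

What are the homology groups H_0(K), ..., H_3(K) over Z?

Fix the vertex order 0 < 1 < 2 < 3 < 4 and write every simplex with vertices in increasing order. Then dim K = 3 and the simplices of K are:

  0-simplices (5): [0], [1], [2], [3], [4]
  1-simplices (10): [0,1], [0,2], [0,3], [0,4], [1,2], [1,3], [1,4], [2,3], [2,4], [3,4]
  2-simplices (10): [0,1,2], [0,1,3], [0,1,4], [0,2,3], [0,2,4], [0,3,4], [1,2,3], [1,2,4], [1,3,4], [2,3,4]
  3-simplices (5): [0,1,2,3], [0,1,2,4], [0,1,3,4], [0,2,3,4], [1,2,3,4]

giving chain groups C_0 ≅ Z^5, C_1 ≅ Z^10, C_2 ≅ Z^10, C_3 ≅ Z^5.

The boundary map ∂_1: C_1 → C_0 is given by ∂[p,q] = [q] − [p]. For instance
  ∂[1,4] = [4] − [1].
As a 5×10 matrix over Z this has rank 4, with invariant factors (1,1,1,1).

The boundary map ∂_2: C_2 → C_1 maps a triangle to the signed sum of its edges. For instance
  ∂[0,1,2] = [1,2] − [0,2] + [0,1],
  ∂[2,3,4] = [3,4] − [2,4] + [2,3].
As a 10×10 matrix over Z this has rank 6, with invariant factors (1,1,1,1,1,1).

The boundary map ∂_3: C_3 → C_2 sends each 3-simplex σ to the alternating sum Σ_i (−1)^i (σ with its i-th vertex removed). For instance
  ∂[0,1,2,3] = [1,2,3] − [0,2,3] + [0,1,3] − [0,1,2],
  ∂[0,1,2,4] = [1,2,4] − [0,2,4] + [0,1,4] − [0,1,2].
The resulting 10×5 matrix has rank 4, and its Smith normal form has invariant factors (1,1,1,1).

Computing H_k = (kernel of ∂_k) / (image of ∂_{k+1}):

  H_0: rank C_0 − rank ∂_1 = 5 − 4 = 1, and the invariant factors of ∂_1 are all 1, so H_0 ≅ Z.
  H_1: rank ker ∂_1 − rank ∂_2 = (10 − 4) − 6 = 0, and the invariant factors of ∂_2 are all 1, so H_1 ≅ 0.
  H_2: rank ker ∂_2 − rank ∂_3 = (10 − 6) − 4 = 0, and the invariant factors of ∂_3 are all 1, so H_2 ≅ 0.
  H_3: rank ker ∂_3 − rank ∂_4 = (5 − 4) − 0 = 1, and there is no ∂_4, so H_3 ≅ Z.

As a check, the Euler characteristic is 5 − 10 + 10 − 5 = 0, which agrees with 1 − 0 + 0 − 1 = 0.
(K is a triangulation of the 3-sphere S^3.)

H_0 ≅ Z,  H_1 = 0,  H_2 = 0,  H_3 ≅ Z.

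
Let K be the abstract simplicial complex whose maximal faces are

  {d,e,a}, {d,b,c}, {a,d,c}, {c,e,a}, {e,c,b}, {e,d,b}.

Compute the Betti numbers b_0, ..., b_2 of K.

b_0 = 1, b_1 = 0, b_2 = 1.

Take the total order a < b < c < d < e on the vertex set. Then K (dimension 2) consists of the simplices:

  0-simplices (5): a, b, c, d, e
  1-simplices (9): ac, ad, ae, bc, bd, be, cd, ce, de
  2-simplices (6): acd, ace, ade, bcd, bce, bde

giving chain groups C_0 ≅ Z^5, C_1 ≅ Z^9, C_2 ≅ Z^6.

Boundary ∂_1: C_1 → C_0 maps an edge to its endpoints' difference, ∂[p,q] = q − p. For instance
  ∂ae = e − a.
The resulting 5×9 matrix has rank 4, and its Smith normal form has invariant factors (1,1,1,1).

∂_2: C_2 → C_1 maps a triangle to the signed sum of its edges. For instance
  ∂bde = de − be + bd,
  ∂ade = de − ae + ad.
The resulting 9×6 matrix has rank 5, and its Smith normal form has invariant factors (1,1,1,1,1).

From H_k ≅ ker(∂_k) / im(∂_{k+1}) we obtain:

  H_0: rank C_0 − rank ∂_1 = 5 − 4 = 1, and the invariant factors of ∂_1 are all 1, so H_0 = Z.
  H_1: rank ker ∂_1 − rank ∂_2 = (9 − 4) − 5 = 0, and the invariant factors of ∂_2 are all 1, so H_1 = 0.
  H_2: rank ker ∂_2 − rank ∂_3 = (6 − 5) − 0 = 1, and there is no ∂_3, so H_2 = Z.

(K is a triangulation of the 2-sphere S^2.)

Hence the Betti numbers are b_0 = 1, b_1 = 0, b_2 = 1.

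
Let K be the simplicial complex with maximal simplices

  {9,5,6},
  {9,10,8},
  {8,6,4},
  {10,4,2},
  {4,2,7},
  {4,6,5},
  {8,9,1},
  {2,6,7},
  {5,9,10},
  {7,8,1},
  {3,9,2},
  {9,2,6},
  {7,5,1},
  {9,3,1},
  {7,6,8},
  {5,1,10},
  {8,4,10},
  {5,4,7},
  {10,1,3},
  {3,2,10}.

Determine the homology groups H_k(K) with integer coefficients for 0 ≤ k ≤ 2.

We work with the vertex ordering 1 < 2 < 3 < 4 < 5 < 6 < 7 < 8 < 9 < 10. The simplices of K, each written with vertices in increasing order, are:

  0-simplices (10): [1], [2], [3], [4], [5], [6], [7], [8], [9], [10]
  1-simplices (30): (30 of them)
  2-simplices (20): (20 of them)

giving chain groups C_0 ≅ Z^10, C_1 ≅ Z^30, C_2 ≅ Z^20.

Boundary ∂_1: C_1 → C_0 maps an edge to its endpoints' difference, ∂[p,q] = q − p.
The resulting 10×30 matrix has rank 9, and its Smith normal form has invariant factors (1,1,1,1,1,1,1,1,1).

The boundary map ∂_2: C_2 → C_1 sends each 2-simplex [p,q,r] to [q,r] − [p,r] + [p,q]. For instance
  ∂[1,8,9] = [8,9] − [1,9] + [1,8],
  ∂[4,5,7] = [5,7] − [4,7] + [4,5].
As a 30×20 matrix over Z this has rank 20, with invariant factors (1,1,1,1,1,1,1,1,1,1,1,1,1,1,1,1,1,1,1,2).

Computing H_k = (kernel of ∂_k) / (image of ∂_{k+1}):

  H_0: rank C_0 − rank ∂_1 = 10 − 9 = 1, and the invariant factors of ∂_1 are all 1, so H_0 ≅ Z.
  H_1: rank ker ∂_1 − rank ∂_2 = (30 − 9) − 20 = 1, and ∂_2 has invariant factor 2 > 1, so H_1 ≅ Z ⊕ Z/2Z.
  H_2: rank ker ∂_2 − rank ∂_3 = (20 − 20) − 0 = 0, and there is no ∂_3, so H_2 ≅ 0.

H_0 = Z,  H_1 = Z ⊕ Z/2Z,  H_2 = 0.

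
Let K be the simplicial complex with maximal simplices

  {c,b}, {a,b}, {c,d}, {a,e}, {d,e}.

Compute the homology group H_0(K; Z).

We work with the vertex ordering a < b < c < d < e. The simplices of K, each written with vertices in increasing order, are:

  0-simplices (5): a, b, c, d, e
  1-simplices (5): ab, ae, bc, cd, de

Hence C_0 ≅ Z^5, C_1 ≅ Z^5.

The boundary map ∂_1: C_1 → C_0 maps an edge to its endpoints' difference, ∂[p,q] = q − p.
This gives a 5×5 integer matrix of rank 4; reducing to Smith normal form yields diagonal entries (1,1,1,1).

Computing H_k = (kernel of ∂_k) / (image of ∂_{k+1}):

  H_0: rank C_0 − rank ∂_1 = 5 − 4 = 1, and the invariant factors of ∂_1 are all 1, so H_0 = Z.

H_0 ≅ Z.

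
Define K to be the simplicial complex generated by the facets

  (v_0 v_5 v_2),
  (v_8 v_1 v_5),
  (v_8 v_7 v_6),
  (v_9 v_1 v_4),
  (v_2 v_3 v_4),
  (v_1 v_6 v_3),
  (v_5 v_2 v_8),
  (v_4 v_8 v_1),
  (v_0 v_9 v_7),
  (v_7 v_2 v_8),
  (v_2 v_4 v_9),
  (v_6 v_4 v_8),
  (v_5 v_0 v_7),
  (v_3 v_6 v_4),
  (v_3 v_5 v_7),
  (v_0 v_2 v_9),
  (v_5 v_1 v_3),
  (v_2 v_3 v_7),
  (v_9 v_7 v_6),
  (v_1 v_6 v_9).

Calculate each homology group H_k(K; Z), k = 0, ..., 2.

Order the vertices as v_0 < v_1 < v_2 < v_3 < v_4 < v_5 < v_6 < v_7 < v_8 < v_9. Listing each simplex with vertices in this order, K has dimension 2 with simplices:

  0-simplices (10): [v_0], [v_1], [v_2], [v_3], [v_4], [v_5], [v_6], [v_7], [v_8], [v_9]
  1-simplices (30): (30 of them)
  2-simplices (20): (20 of them)

so the chain groups are C_0 ≅ Z^10, C_1 ≅ Z^30, C_2 ≅ Z^20.

The boundary map ∂_1: C_1 → C_0 sends each edge [p,q] (with p < q) to q − p. For instance
  ∂[v_4,v_9] = [v_9] − [v_4].
The 10×30 boundary matrix has rank 9 and Smith normal form diag(1,1,1,1,1,1,1,1,1).

Boundary ∂_2: C_2 → C_1 acts by ∂[p,q,r] = [q,r] − [p,r] + [p,q]. For instance
  ∂[v_0,v_2,v_5] = [v_2,v_5] − [v_0,v_5] + [v_0,v_2],
  ∂[v_1,v_4,v_9] = [v_4,v_9] − [v_1,v_9] + [v_1,v_4].
This gives a 30×20 integer matrix of rank 20; reducing to Smith normal form yields diagonal entries (1,1,1,1,1,1,1,1,1,1,1,1,1,1,1,1,1,1,1,2).

Computing H_k = (kernel of ∂_k) / (image of ∂_{k+1}):

  H_0: rank C_0 − rank ∂_1 = 10 − 9 = 1, and the invariant factors of ∂_1 are all 1, so H_0 = Z.
  H_1: rank ker ∂_1 − rank ∂_2 = (30 − 9) − 20 = 1, and ∂_2 has invariant factor 2 > 1, so H_1 = Z ⊕ Z/2.
  H_2: rank ker ∂_2 − rank ∂_3 = (20 − 20) − 0 = 0, and there is no ∂_3, so H_2 = 0.

H_0 ≅ Z,  H_1 ≅ Z ⊕ Z/2,  H_2 = 0.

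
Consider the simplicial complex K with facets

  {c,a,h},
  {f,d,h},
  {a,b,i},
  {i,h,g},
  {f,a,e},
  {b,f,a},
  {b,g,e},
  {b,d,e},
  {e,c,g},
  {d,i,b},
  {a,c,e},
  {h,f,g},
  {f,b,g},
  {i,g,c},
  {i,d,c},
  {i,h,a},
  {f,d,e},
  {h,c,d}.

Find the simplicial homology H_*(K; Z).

Take the total order a < b < c < d < e < f < g < h < i on the vertex set. Then K (dimension 2) consists of the simplices:

  0-simplices (9): a, b, c, d, e, f, g, h, i
  1-simplices (27): ab, ac, ae, af, ah, ai, bd, be, bf, bg, bi, cd, ce, cg, ch, ci, de, df, dh, di, ef, eg, fg, fh, gh, gi, hi
  2-simplices (18): abf, abi, ace, ach, aef, ahi, bde, bdi, beg, bfg, cdh, cdi, ceg, cgi, def, dfh, fgh, ghi

giving chain groups C_0 ≅ Z^9, C_1 ≅ Z^27, C_2 ≅ Z^18.

Boundary ∂_1: C_1 → C_0 maps an edge to its endpoints' difference, ∂[p,q] = q − p.
The resulting 9×27 matrix has rank 8, and its Smith normal form has invariant factors (1,1,1,1,1,1,1,1).

∂_2: C_2 → C_1 sends each 2-simplex [p,q,r] to [q,r] − [p,r] + [p,q]. For instance
  ∂cdi = di − ci + cd,
  ∂ahi = hi − ai + ah.
The resulting 27×18 matrix has rank 18, and its Smith normal form has invariant factors (1,1,1,1,1,1,1,1,1,1,1,1,1,1,1,1,1,2).

Computing H_k = (kernel of ∂_k) / (image of ∂_{k+1}):

  H_0: rank C_0 − rank ∂_1 = 9 − 8 = 1, and the invariant factors of ∂_1 are all 1, so H_0 ≅ Z.
  H_1: rank ker ∂_1 − rank ∂_2 = (27 − 8) − 18 = 1, and ∂_2 has invariant factor 2 > 1, so H_1 ≅ Z ⊕ Z/2.
  H_2: rank ker ∂_2 − rank ∂_3 = (18 − 18) − 0 = 0, and there is no ∂_3, so H_2 ≅ 0.

(K is a triangulation of the Klein bottle.)

H_0 = Z,  H_1 = Z ⊕ Z/2,  H_2 = 0.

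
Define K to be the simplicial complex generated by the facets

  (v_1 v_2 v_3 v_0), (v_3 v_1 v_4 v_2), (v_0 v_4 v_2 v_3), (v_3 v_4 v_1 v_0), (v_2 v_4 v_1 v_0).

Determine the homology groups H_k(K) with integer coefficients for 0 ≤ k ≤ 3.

Fix the vertex order v_0 < v_1 < v_2 < v_3 < v_4 and write every simplex with vertices in increasing order. Then dim K = 3 and the simplices of K are:

  0-simplices (5): [v_0], [v_1], [v_2], [v_3], [v_4]
  1-simplices (10): [v_0,v_1], [v_0,v_2], [v_0,v_3], [v_0,v_4], [v_1,v_2], [v_1,v_3], [v_1,v_4], [v_2,v_3], [v_2,v_4], [v_3,v_4]
  2-simplices (10): [v_0,v_1,v_2], [v_0,v_1,v_3], [v_0,v_1,v_4], [v_0,v_2,v_3], [v_0,v_2,v_4], [v_0,v_3,v_4], [v_1,v_2,v_3], [v_1,v_2,v_4], [v_1,v_3,v_4], [v_2,v_3,v_4]
  3-simplices (5): [v_0,v_1,v_2,v_3], [v_0,v_1,v_2,v_4], [v_0,v_1,v_3,v_4], [v_0,v_2,v_3,v_4], [v_1,v_2,v_3,v_4]

giving chain groups C_0 ≅ Z^5, C_1 ≅ Z^10, C_2 ≅ Z^10, C_3 ≅ Z^5.

∂_1: C_1 → C_0 maps an edge to its endpoints' difference, ∂[p,q] = q − p.
The resulting 5×10 matrix has rank 4, and its Smith normal form has invariant factors (1,1,1,1).

The boundary map ∂_2: C_2 → C_1 maps a triangle to the signed sum of its edges. For instance
  ∂[v_0,v_2,v_4] = [v_2,v_4] − [v_0,v_4] + [v_0,v_2],
  ∂[v_0,v_1,v_4] = [v_1,v_4] − [v_0,v_4] + [v_0,v_1].
The 10×10 boundary matrix has rank 6 and Smith normal form diag(1,1,1,1,1,1).

∂_3: C_3 → C_2 sends each 3-simplex σ to the alternating sum Σ_i (−1)^i (σ with its i-th vertex removed). For instance
  ∂[v_0,v_2,v_3,v_4] = [v_2,v_3,v_4] − [v_0,v_3,v_4] + [v_0,v_2,v_4] − [v_0,v_2,v_3],
  ∂[v_0,v_1,v_2,v_3] = [v_1,v_2,v_3] − [v_0,v_2,v_3] + [v_0,v_1,v_3] − [v_0,v_1,v_2].
The 10×5 boundary matrix has rank 4 and Smith normal form diag(1,1,1,1).

Computing H_k = (kernel of ∂_k) / (image of ∂_{k+1}):

  H_0: rank C_0 − rank ∂_1 = 5 − 4 = 1, and the invariant factors of ∂_1 are all 1, so H_0 ≅ Z.
  H_1: rank ker ∂_1 − rank ∂_2 = (10 − 4) − 6 = 0, and the invariant factors of ∂_2 are all 1, so H_1 ≅ 0.
  H_2: rank ker ∂_2 − rank ∂_3 = (10 − 6) − 4 = 0, and the invariant factors of ∂_3 are all 1, so H_2 ≅ 0.
  H_3: rank ker ∂_3 − rank ∂_4 = (5 − 4) − 0 = 1, and there is no ∂_4, so H_3 ≅ Z.

H_0 ≅ Z,  H_1 = 0,  H_2 = 0,  H_3 ≅ Z.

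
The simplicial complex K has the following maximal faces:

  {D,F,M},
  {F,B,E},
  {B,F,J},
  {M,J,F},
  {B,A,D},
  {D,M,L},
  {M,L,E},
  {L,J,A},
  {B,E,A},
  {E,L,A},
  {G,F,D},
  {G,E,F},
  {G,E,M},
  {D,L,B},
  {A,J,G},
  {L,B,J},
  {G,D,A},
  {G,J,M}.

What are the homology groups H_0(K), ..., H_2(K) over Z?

Order the vertices as A < B < D < E < F < G < J < L < M. Listing each simplex with vertices in this order, K has dimension 2 with simplices:

  0-simplices (9): A, B, D, E, F, G, J, L, M
  1-simplices (27): AB, AD, AE, AG, AJ, AL, BD, BE, BF, BJ, BL, DF, DG, DL, DM, EF, EG, EL, EM, FG, FJ, FM, GJ, GM, JL, JM, LM
  2-simplices (18): ABD, ABE, ADG, AEL, AGJ, AJL, BDL, BEF, BFJ, BJL, DFG, DFM, DLM, EFG, EGM, ELM, FJM, GJM

so the chain groups are C_0 ≅ Z^9, C_1 ≅ Z^27, C_2 ≅ Z^18.

The boundary map ∂_1: C_1 → C_0 is given by ∂[p,q] = [q] − [p]. For instance
  ∂BL = L − B.
The 9×27 boundary matrix has rank 8 and Smith normal form diag(1,1,1,1,1,1,1,1).

∂_2: C_2 → C_1 maps a triangle to the signed sum of its edges. For instance
  ∂EGM = GM − EM + EG,
  ∂ABD = BD − AD + AB.
The 27×18 boundary matrix has rank 18 and Smith normal form diag(1,1,1,1,1,1,1,1,1,1,1,1,1,1,1,1,1,2).

From H_k ≅ ker(∂_k) / im(∂_{k+1}) we obtain:

  H_0: rank C_0 − rank ∂_1 = 9 − 8 = 1, and the invariant factors of ∂_1 are all 1, so H_0 ≅ Z.
  H_1: rank ker ∂_1 − rank ∂_2 = (27 − 8) − 18 = 1, and ∂_2 has invariant factor 2 > 1, so H_1 ≅ Z ⊕ Z/2.
  H_2: rank ker ∂_2 − rank ∂_3 = (18 − 18) − 0 = 0, and there is no ∂_3, so H_2 ≅ 0.

As a check, the Euler characteristic is 9 − 27 + 18 = 0, which agrees with 1 − 1 + 0 = 0.
(K is a triangulation of the Klein bottle.)

H_0 ≅ Z,  H_1 ≅ Z ⊕ Z/2,  H_2 = 0.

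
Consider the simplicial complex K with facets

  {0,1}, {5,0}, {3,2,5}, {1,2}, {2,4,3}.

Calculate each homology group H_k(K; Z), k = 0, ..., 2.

K has 6 vertices, 8 edges, 2 triangles.
rank ∂_0 = 0, rank ∂_1 = 5 ⇒ b_0 = 6 − 0 − 5 = 1; all invariant factors of ∂_1 are 1 so no torsion. So H_0 ≅ Z.
rank ∂_1 = 5, rank ∂_2 = 2 ⇒ b_1 = 8 − 5 − 2 = 1; all invariant factors of ∂_2 are 1 so no torsion. So H_1 ≅ Z.
rank ∂_2 = 2, rank ∂_3 = 0 ⇒ b_2 = 2 − 2 − 0 = 0. So H_2 ≅ 0.

H_0 = Z,  H_1 = Z,  H_2 = 0.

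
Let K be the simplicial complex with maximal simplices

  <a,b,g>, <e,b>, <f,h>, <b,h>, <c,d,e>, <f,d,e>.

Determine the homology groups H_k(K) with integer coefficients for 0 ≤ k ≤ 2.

H_0 ≅ Z,  H_1 ≅ Z,  H_2 = 0.

Take the total order a < b < c < d < e < f < g < h on the vertex set. Then K (dimension 2) consists of the simplices:

  0-simplices (8): a, b, c, d, e, f, g, h
  1-simplices (11): ab, ag, be, bg, bh, cd, ce, de, df, ef, fh
  2-simplices (3): abg, cde, def

so the chain groups are C_0 ≅ Z^8, C_1 ≅ Z^11, C_2 ≅ Z^3.

The boundary map ∂_1: C_1 → C_0 is given by ∂[p,q] = [q] − [p]. For instance
  ∂de = e − d.
The resulting 8×11 matrix has rank 7, and its Smith normal form has invariant factors (1,1,1,1,1,1,1).

Boundary ∂_2: C_2 → C_1 maps a triangle to the signed sum of its edges. For instance
  ∂cde = de − ce + cd,
  ∂def = ef − df + de.
This gives a 11×3 integer matrix of rank 3; reducing to Smith normal form yields diagonal entries (1,1,1).

From H_k ≅ ker(∂_k) / im(∂_{k+1}) we obtain:

  H_0: rank C_0 − rank ∂_1 = 8 − 7 = 1, and the invariant factors of ∂_1 are all 1, so H_0 ≅ Z.
  H_1: rank ker ∂_1 − rank ∂_2 = (11 − 7) − 3 = 1, and the invariant factors of ∂_2 are all 1, so H_1 ≅ Z.
  H_2: rank ker ∂_2 − rank ∂_3 = (3 − 3) − 0 = 0, and there is no ∂_3, so H_2 ≅ 0.

As a check, the Euler characteristic is 8 − 11 + 3 = 0, which agrees with 1 − 1 + 0 = 0.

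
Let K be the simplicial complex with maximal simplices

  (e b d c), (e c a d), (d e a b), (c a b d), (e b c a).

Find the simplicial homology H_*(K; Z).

H_0 = Z,  H_1 = 0,  H_2 = 0,  H_3 = Z.

K has 5 vertices, 10 edges, 10 triangles, 5 3-simplices.
rank ∂_0 = 0, rank ∂_1 = 4 ⇒ b_0 = 5 − 0 − 4 = 1; all invariant factors of ∂_1 are 1 so no torsion. So H_0 ≅ Z.
rank ∂_1 = 4, rank ∂_2 = 6 ⇒ b_1 = 10 − 4 − 6 = 0; all invariant factors of ∂_2 are 1 so no torsion. So H_1 ≅ 0.
rank ∂_2 = 6, rank ∂_3 = 4 ⇒ b_2 = 10 − 6 − 4 = 0; all invariant factors of ∂_3 are 1 so no torsion. So H_2 ≅ 0.
rank ∂_3 = 4, rank ∂_4 = 0 ⇒ b_3 = 5 − 4 − 0 = 1. So H_3 ≅ Z.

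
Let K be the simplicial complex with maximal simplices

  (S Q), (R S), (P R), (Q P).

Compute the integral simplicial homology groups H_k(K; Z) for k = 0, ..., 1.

H_0 ≅ Z,  H_1 ≅ Z.

We work with the vertex ordering P < Q < R < S. The simplices of K, each written with vertices in increasing order, are:

  0-simplices (4): P, Q, R, S
  1-simplices (4): PQ, PR, QS, RS

so the chain groups are C_0 ≅ Z^4, C_1 ≅ Z^4.

The boundary map ∂_1: C_1 → C_0 is given by ∂[p,q] = [q] − [p]. For instance
  ∂PR = R − P.
The resulting 4×4 matrix has rank 3, and its Smith normal form has invariant factors (1,1,1).

Computing H_k = (kernel of ∂_k) / (image of ∂_{k+1}):

  H_0: rank C_0 − rank ∂_1 = 4 − 3 = 1, and the invariant factors of ∂_1 are all 1, so H_0 ≅ Z.
  H_1: rank ker ∂_1 − rank ∂_2 = (4 − 3) − 0 = 1, and there is no ∂_2, so H_1 ≅ Z.

As a check, the Euler characteristic is 4 − 4 = 0, which agrees with 1 − 1 = 0.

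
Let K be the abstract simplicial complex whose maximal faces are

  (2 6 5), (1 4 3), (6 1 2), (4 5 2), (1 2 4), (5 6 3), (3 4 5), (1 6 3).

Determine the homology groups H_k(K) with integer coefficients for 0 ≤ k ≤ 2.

Order the vertices as 1 < 2 < 3 < 4 < 5 < 6. Listing each simplex with vertices in this order, K has dimension 2 with simplices:

  0-simplices (6): [1], [2], [3], [4], [5], [6]
  1-simplices (12): [1,2], [1,3], [1,4], [1,6], [2,4], [2,5], [2,6], [3,4], [3,5], [3,6], [4,5], [5,6]
  2-simplices (8): [1,2,4], [1,2,6], [1,3,4], [1,3,6], [2,4,5], [2,5,6], [3,4,5], [3,5,6]

giving chain groups C_0 ≅ Z^6, C_1 ≅ Z^12, C_2 ≅ Z^8.

∂_1: C_1 → C_0 is given by ∂[p,q] = [q] − [p].
The resulting 6×12 matrix has rank 5, and its Smith normal form has invariant factors (1,1,1,1,1).

∂_2: C_2 → C_1 sends each 2-simplex [p,q,r] to [q,r] − [p,r] + [p,q]. For instance
  ∂[1,3,6] = [3,6] − [1,6] + [1,3],
  ∂[3,4,5] = [4,5] − [3,5] + [3,4].
As a 12×8 matrix over Z this has rank 7, with invariant factors (1,1,1,1,1,1,1).

From H_k ≅ ker(∂_k) / im(∂_{k+1}) we obtain:

  H_0: rank C_0 − rank ∂_1 = 6 − 5 = 1, and the invariant factors of ∂_1 are all 1, so H_0 ≅ Z.
  H_1: rank ker ∂_1 − rank ∂_2 = (12 − 5) − 7 = 0, and the invariant factors of ∂_2 are all 1, so H_1 ≅ 0.
  H_2: rank ker ∂_2 − rank ∂_3 = (8 − 7) − 0 = 1, and there is no ∂_3, so H_2 ≅ Z.

H_0 ≅ Z,  H_1 = 0,  H_2 ≅ Z.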